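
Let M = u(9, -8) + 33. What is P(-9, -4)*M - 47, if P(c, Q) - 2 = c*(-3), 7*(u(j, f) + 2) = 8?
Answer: 6196/7 ≈ 885.14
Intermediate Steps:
u(j, f) = -6/7 (u(j, f) = -2 + (1/7)*8 = -2 + 8/7 = -6/7)
P(c, Q) = 2 - 3*c (P(c, Q) = 2 + c*(-3) = 2 - 3*c)
M = 225/7 (M = -6/7 + 33 = 225/7 ≈ 32.143)
P(-9, -4)*M - 47 = (2 - 3*(-9))*(225/7) - 47 = (2 + 27)*(225/7) - 47 = 29*(225/7) - 47 = 6525/7 - 47 = 6196/7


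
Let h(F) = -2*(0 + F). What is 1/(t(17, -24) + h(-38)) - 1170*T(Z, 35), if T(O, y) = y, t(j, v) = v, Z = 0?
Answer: -2129399/52 ≈ -40950.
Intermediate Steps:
h(F) = -2*F
1/(t(17, -24) + h(-38)) - 1170*T(Z, 35) = 1/(-24 - 2*(-38)) - 1170*35 = 1/(-24 + 76) - 40950 = 1/52 - 40950 = -2129399/52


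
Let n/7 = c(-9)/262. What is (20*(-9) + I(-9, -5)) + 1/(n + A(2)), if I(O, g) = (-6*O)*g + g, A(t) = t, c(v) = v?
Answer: -209493/461 ≈ -454.43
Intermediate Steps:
n = -63/262 (n = 7*(-9/262) = -63/262 ≈ -0.24046)
I(O, g) = g - 6*O*g (I(O, g) = -6*O*g + g = g - 6*O*g)
(20*(-9) + I(-9, -5)) + 1/(n + A(2)) = (20*(-9) - 5*(1 - 6*(-9))) + 1/(-63/262 + 2) = (-180 - 5*(1 + 54)) + 1/(461/262) = (-180 - 5*55) + 262/461 = (-180 - 275) + 262/461 = -455 + 262/461 = -209493/461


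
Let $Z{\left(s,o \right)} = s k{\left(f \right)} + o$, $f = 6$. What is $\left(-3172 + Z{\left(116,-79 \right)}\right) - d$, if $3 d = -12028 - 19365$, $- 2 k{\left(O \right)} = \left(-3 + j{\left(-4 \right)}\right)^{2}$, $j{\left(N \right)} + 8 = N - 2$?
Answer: $- \frac{28646}{3} \approx -9548.7$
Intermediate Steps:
$j{\left(N \right)} = -10 + N$ ($j{\left(N \right)} = -8 + \left(N - 2\right) = -8 + \left(-2 + N\right) = -10 + N$)
$k{\left(O \right)} = - \frac{289}{2}$ ($k{\left(O \right)} = - \frac{\left(-3 - 14\right)^{2}}{2} = - \frac{\left(-17\right)^{2}}{2} = \left(- \frac{1}{2}\right) 289 = - \frac{289}{2}$)
$Z{\left(s,o \right)} = o - \frac{289 s}{2}$ ($Z{\left(s,o \right)} = s \left(- \frac{289}{2}\right) + o = - \frac{289 s}{2} + o = o - \frac{289 s}{2}$)
$d = - \frac{31393}{3}$ ($d = \frac{-12028 - 19365}{3} = \frac{1}{3} \left(-31393\right) = - \frac{31393}{3} \approx -10464.0$)
$\left(-3172 + Z{\left(116,-79 \right)}\right) - d = \left(-3172 - 16841\right) - - \frac{31393}{3} = \left(-3172 - 16841\right) + \frac{31393}{3} = -20013 + \frac{31393}{3} = - \frac{28646}{3}$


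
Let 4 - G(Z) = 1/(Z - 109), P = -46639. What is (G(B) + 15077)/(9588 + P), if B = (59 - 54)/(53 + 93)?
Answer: -34274825/84206337 ≈ -0.40703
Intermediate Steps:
B = 5/146 ≈ 0.034247
G(Z) = 4 - 1/(-109 + Z) (G(Z) = 4 - 1/(Z - 109) = 4 - 1/(-109 + Z))
(G(B) + 15077)/(9588 + P) = ((-437 + 4*(5/146))/(-109 + 5/146) + 15077)/(9588 - 46639) = ((-437 + 10/73)/(-15909/146) + 15077)/(-37051) = (-146/15909*(-31891/73) + 15077)*(-1/37051) = (63782/15909 + 15077)*(-1/37051) = (239923775/15909)*(-1/37051) = -34274825/84206337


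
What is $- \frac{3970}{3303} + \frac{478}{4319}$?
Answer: $- \frac{15567596}{14265657} \approx -1.0913$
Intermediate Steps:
$- \frac{3970}{3303} + \frac{478}{4319} = - \frac{15567596}{14265657}$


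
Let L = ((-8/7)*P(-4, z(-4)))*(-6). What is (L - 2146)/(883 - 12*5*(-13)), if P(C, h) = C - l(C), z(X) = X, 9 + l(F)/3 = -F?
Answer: -14494/11641 ≈ -1.2451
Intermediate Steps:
l(F) = -27 - 3*F (l(F) = -27 + 3*(-F) = -27 - 3*F)
P(C, h) = 27 + 4*C (P(C, h) = C - (-27 - 3*C) = C + (27 + 3*C) = 27 + 4*C)
L = 528/7 (L = ((-8/7)*(27 + 4*(-4)))*(-6) = ((-8*⅐)*(27 - 16))*(-6) = -8/7*11*(-6) = -88/7*(-6) = 528/7 ≈ 75.429)
(L - 2146)/(883 - 12*5*(-13)) = (528/7 - 2146)/(883 - 12*5*(-13)) = -14494/(7*(883 - 60*(-13))) = -14494/(7*(883 + 780)) = -14494/7/1663 = -14494/7*1/1663 = -14494/11641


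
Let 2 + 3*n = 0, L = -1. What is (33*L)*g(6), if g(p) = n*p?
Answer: 132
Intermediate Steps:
n = -⅔ (n = -⅔ + (⅓)*0 = -⅔ + 0 = -⅔ ≈ -0.66667)
g(p) = -2*p/3
(33*L)*g(6) = (33*(-1))*(-⅔*6) = -33*(-4) = 132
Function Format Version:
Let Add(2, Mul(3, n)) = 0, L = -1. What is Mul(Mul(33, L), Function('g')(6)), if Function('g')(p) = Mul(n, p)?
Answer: 132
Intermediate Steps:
n = Rational(-2, 3) (n = Add(Rational(-2, 3), Mul(Rational(1, 3), 0)) = Add(Rational(-2, 3), 0) = Rational(-2, 3) ≈ -0.66667)
Function('g')(p) = Mul(Rational(-2, 3), p)
Mul(Mul(33, L), Function('g')(6)) = Mul(Mul(33, -1), Mul(Rational(-2, 3), 6)) = Mul(-33, -4) = 132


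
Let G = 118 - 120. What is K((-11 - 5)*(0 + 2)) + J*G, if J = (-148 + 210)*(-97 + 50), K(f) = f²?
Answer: 6852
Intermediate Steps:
J = -2914 (J = 62*(-47) = -2914)
G = -2
K((-11 - 5)*(0 + 2)) + J*G = ((-11 - 5)*(0 + 2))² - 2914*(-2) = (-16*2)² + 5828 = (-32)² + 5828 = 1024 + 5828 = 6852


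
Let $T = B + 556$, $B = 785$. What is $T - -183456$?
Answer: $184797$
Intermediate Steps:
$T = 1341$ ($T = 785 + 556 = 1341$)
$T - -183456 = 1341 - -183456 = 1341 + 183456 = 184797$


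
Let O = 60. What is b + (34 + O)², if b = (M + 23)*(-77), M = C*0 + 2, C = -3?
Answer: 6911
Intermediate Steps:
M = 2 (M = -3*0 + 2 = 0 + 2 = 2)
b = -1925 (b = (2 + 23)*(-77) = 25*(-77) = -1925)
b + (34 + O)² = -1925 + (34 + 60)² = -1925 + 94² = -1925 + 8836 = 6911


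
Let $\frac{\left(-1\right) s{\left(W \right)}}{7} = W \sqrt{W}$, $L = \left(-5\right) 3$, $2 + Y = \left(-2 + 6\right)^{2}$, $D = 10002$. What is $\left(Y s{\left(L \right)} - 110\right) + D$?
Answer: $9892 + 1470 i \sqrt{15} \approx 9892.0 + 5693.3 i$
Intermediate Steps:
$Y = 14$ ($Y = -2 + \left(-2 + 6\right)^{2} = -2 + 4^{2} = -2 + 16 = 14$)
$L = -15$
$s{\left(W \right)} = - 7 W^{\frac{3}{2}}$ ($s{\left(W \right)} = - 7 W \sqrt{W} = - 7 W^{\frac{3}{2}}$)
$\left(Y s{\left(L \right)} - 110\right) + D = \left(14 \left(- 7 \left(-15\right)^{\frac{3}{2}}\right) - 110\right) + 10002 = \left(14 \left(- 7 \left(- 15 i \sqrt{15}\right)\right) - 110\right) + 10002 = \left(14 \cdot 105 i \sqrt{15} - 110\right) + 10002 = \left(1470 i \sqrt{15} - 110\right) + 10002 = \left(-110 + 1470 i \sqrt{15}\right) + 10002 = 9892 + 1470 i \sqrt{15}$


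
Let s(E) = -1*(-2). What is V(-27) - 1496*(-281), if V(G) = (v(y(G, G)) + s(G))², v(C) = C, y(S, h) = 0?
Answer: 420380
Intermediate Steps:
s(E) = 2
V(G) = 4 (V(G) = (0 + 2)² = 2² = 4)
V(-27) - 1496*(-281) = 4 - 1496*(-281) = 4 + 420376 = 420380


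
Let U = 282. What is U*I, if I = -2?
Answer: -564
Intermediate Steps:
U*I = 282*(-2) = -564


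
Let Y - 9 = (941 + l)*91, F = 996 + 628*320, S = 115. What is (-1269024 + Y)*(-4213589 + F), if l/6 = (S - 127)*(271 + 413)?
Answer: 22725708386616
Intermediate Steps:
F = 201956 (F = 996 + 200960 = 201956)
l = -49248 (l = 6*((115 - 127)*(271 + 413)) = 6*(-12*684) = 6*(-8208) = -49248)
Y = -4395928 (Y = 9 + (941 - 49248)*91 = 9 - 48307*91 = 9 - 4395937 = -4395928)
(-1269024 + Y)*(-4213589 + F) = (-1269024 - 4395928)*(-4213589 + 201956) = -5664952*(-4011633) = 22725708386616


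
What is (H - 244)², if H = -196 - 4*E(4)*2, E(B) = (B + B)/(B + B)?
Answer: 200704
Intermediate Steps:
E(B) = 1 (E(B) = (2*B)/((2*B)) = (2*B)*(1/(2*B)) = 1)
H = -204 (H = -196 - 4*1*2 = -196 - 4*2 = -196 - 8 = -204)
(H - 244)² = (-204 - 244)² = (-448)² = 200704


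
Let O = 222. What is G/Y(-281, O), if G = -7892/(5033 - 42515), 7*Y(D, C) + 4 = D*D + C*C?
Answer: 27622/2403364581 ≈ 1.1493e-5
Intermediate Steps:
Y(D, C) = -4/7 + C²/7 + D²/7 (Y(D, C) = -4/7 + (D*D + C*C)/7 = -4/7 + (D² + C²)/7 = -4/7 + (C² + D²)/7 = -4/7 + (C²/7 + D²/7) = -4/7 + C²/7 + D²/7)
G = 3946/18741 (G = -7892/(-37482) = -7892*(-1/37482) = 3946/18741 ≈ 0.21055)
G/Y(-281, O) = 3946/(18741*(-4/7 + (⅐)*222² + (⅐)*(-281)²)) = 3946/(18741*(-4/7 + (⅐)*49284 + (⅐)*78961)) = 3946/(18741*(-4/7 + 49284/7 + 78961/7)) = 3946/(18741*(128241/7)) = (3946/18741)*(7/128241) = 27622/2403364581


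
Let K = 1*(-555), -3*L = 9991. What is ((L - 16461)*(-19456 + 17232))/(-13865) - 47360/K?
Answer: -128498336/41595 ≈ -3089.3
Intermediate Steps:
L = -9991/3 (L = -⅓*9991 = -9991/3 ≈ -3330.3)
K = -555
((L - 16461)*(-19456 + 17232))/(-13865) - 47360/K = ((-9991/3 - 16461)*(-19456 + 17232))/(-13865) - 47360/(-555) = -59374/3*(-2224)*(-1/13865) - 47360*(-1/555) = (132047776/3)*(-1/13865) + 256/3 = -132047776/41595 + 256/3 = -128498336/41595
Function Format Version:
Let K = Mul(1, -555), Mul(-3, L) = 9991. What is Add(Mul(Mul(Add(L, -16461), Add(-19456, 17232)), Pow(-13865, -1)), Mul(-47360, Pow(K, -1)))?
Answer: Rational(-128498336, 41595) ≈ -3089.3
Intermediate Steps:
L = Rational(-9991, 3) (L = Mul(Rational(-1, 3), 9991) = Rational(-9991, 3) ≈ -3330.3)
K = -555
Add(Mul(Mul(Add(L, -16461), Add(-19456, 17232)), Pow(-13865, -1)), Mul(-47360, Pow(K, -1))) = Add(Mul(Mul(Add(Rational(-9991, 3), -16461), Add(-19456, 17232)), Pow(-13865, -1)), Mul(-47360, Pow(-555, -1))) = Add(Mul(Mul(Rational(-59374, 3), -2224), Rational(-1, 13865)), Mul(-47360, Rational(-1, 555))) = Add(Mul(Rational(132047776, 3), Rational(-1, 13865)), Rational(256, 3)) = Add(Rational(-132047776, 41595), Rational(256, 3)) = Rational(-128498336, 41595)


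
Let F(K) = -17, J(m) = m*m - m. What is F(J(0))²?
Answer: 289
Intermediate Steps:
J(m) = m² - m
F(J(0))² = (-17)² = 289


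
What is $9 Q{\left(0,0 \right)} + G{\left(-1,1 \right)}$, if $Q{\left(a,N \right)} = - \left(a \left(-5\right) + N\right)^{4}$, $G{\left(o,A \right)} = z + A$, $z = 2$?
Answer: $3$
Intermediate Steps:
$G{\left(o,A \right)} = 2 + A$
$Q{\left(a,N \right)} = - \left(N - 5 a\right)^{4}$ ($Q{\left(a,N \right)} = - \left(- 5 a + N\right)^{4} = - \left(N - 5 a\right)^{4}$)
$9 Q{\left(0,0 \right)} + G{\left(-1,1 \right)} = 9 \left(- \left(0 - 0\right)^{4}\right) + \left(2 + 1\right) = 9 \left(- \left(0 + 0\right)^{4}\right) + 3 = 9 \left(- 0^{4}\right) + 3 = 9 \left(\left(-1\right) 0\right) + 3 = 9 \cdot 0 + 3 = 0 + 3 = 3$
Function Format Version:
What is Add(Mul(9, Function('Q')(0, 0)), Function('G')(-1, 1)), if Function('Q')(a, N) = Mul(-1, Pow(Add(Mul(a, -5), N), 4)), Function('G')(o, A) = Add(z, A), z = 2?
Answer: 3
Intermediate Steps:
Function('G')(o, A) = Add(2, A)
Function('Q')(a, N) = Mul(-1, Pow(Add(N, Mul(-5, a)), 4)) (Function('Q')(a, N) = Mul(-1, Pow(Add(Mul(-5, a), N), 4)) = Mul(-1, Pow(Add(N, Mul(-5, a)), 4)))
Add(Mul(9, Function('Q')(0, 0)), Function('G')(-1, 1)) = Add(Mul(9, Mul(-1, Pow(Add(0, Mul(-5, 0)), 4))), Add(2, 1)) = Add(Mul(9, Mul(-1, Pow(Add(0, 0), 4))), 3) = Add(Mul(9, Mul(-1, Pow(0, 4))), 3) = Add(Mul(9, Mul(-1, 0)), 3) = Add(Mul(9, 0), 3) = Add(0, 3) = 3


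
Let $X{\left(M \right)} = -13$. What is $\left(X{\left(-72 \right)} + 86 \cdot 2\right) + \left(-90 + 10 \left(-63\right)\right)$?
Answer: $-561$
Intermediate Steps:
$\left(X{\left(-72 \right)} + 86 \cdot 2\right) + \left(-90 + 10 \left(-63\right)\right) = \left(-13 + 86 \cdot 2\right) + \left(-90 + 10 \left(-63\right)\right) = \left(-13 + 172\right) - 720 = 159 - 720 = -561$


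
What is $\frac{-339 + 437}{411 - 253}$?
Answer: $\frac{49}{79} \approx 0.62025$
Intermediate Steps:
$\frac{-339 + 437}{411 - 253} = \frac{98}{158} = 98 \cdot \frac{1}{158} = \frac{49}{79}$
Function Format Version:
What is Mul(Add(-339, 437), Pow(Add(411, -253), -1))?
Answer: Rational(49, 79) ≈ 0.62025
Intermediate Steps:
Mul(Add(-339, 437), Pow(Add(411, -253), -1)) = Mul(98, Pow(158, -1)) = Mul(98, Rational(1, 158)) = Rational(49, 79)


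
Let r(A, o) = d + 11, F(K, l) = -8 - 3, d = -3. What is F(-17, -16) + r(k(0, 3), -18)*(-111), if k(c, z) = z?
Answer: -899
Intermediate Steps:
F(K, l) = -11
r(A, o) = 8 (r(A, o) = -3 + 11 = 8)
F(-17, -16) + r(k(0, 3), -18)*(-111) = -11 + 8*(-111) = -11 - 888 = -899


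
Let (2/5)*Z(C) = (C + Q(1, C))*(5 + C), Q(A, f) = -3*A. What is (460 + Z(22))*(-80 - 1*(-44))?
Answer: -62730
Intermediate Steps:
Z(C) = 5*(-3 + C)*(5 + C)/2 (Z(C) = 5*((C - 3*1)*(5 + C))/2 = 5*((C - 3)*(5 + C))/2 = 5*((-3 + C)*(5 + C))/2 = 5*(-3 + C)*(5 + C)/2)
(460 + Z(22))*(-80 - 1*(-44)) = (460 + (-75/2 + 5*22 + (5/2)*22**2))*(-80 - 1*(-44)) = (460 + (-75/2 + 110 + (5/2)*484))*(-80 + 44) = (460 + (-75/2 + 110 + 1210))*(-36) = (460 + 2565/2)*(-36) = (3485/2)*(-36) = -62730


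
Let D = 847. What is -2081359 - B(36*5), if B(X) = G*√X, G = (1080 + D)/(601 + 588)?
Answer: -2081359 - 282*√5/29 ≈ -2.0814e+6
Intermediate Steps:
G = 47/29 (G = (1080 + 847)/(601 + 588) = 1927/1189 = 1927*(1/1189) = 47/29 ≈ 1.6207)
B(X) = 47*√X/29
-2081359 - B(36*5) = -2081359 - 47*√(36*5)/29 = -2081359 - 47*√180/29 = -2081359 - 47*6*√5/29 = -2081359 - 282*√5/29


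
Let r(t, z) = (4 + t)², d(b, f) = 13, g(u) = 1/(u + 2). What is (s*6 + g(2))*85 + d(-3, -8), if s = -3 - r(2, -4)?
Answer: -79423/4 ≈ -19856.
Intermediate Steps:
g(u) = 1/(2 + u)
s = -39 (s = -3 - (4 + 2)² = -3 - 1*6² = -3 - 1*36 = -3 - 36 = -39)
(s*6 + g(2))*85 + d(-3, -8) = (-39*6 + 1/(2 + 2))*85 + 13 = (-234 + 1/4)*85 + 13 = (-234 + ¼)*85 + 13 = -935/4*85 + 13 = -79475/4 + 13 = -79423/4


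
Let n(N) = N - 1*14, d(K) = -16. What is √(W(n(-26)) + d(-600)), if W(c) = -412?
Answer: 2*I*√107 ≈ 20.688*I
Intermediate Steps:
n(N) = -14 + N (n(N) = N - 14 = -14 + N)
√(W(n(-26)) + d(-600)) = √(-412 - 16) = √(-428) = 2*I*√107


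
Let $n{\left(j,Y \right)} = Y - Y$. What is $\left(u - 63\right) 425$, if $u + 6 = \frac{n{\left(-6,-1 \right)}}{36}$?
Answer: $-29325$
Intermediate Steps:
$n{\left(j,Y \right)} = 0$
$u = -6$ ($u = -6 + \frac{0}{36} = -6 + 0 \cdot \frac{1}{36} = -6 + 0 = -6$)
$\left(u - 63\right) 425 = \left(-6 - 63\right) 425 = \left(-69\right) 425 = -29325$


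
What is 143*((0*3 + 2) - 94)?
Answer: -13156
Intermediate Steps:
143*((0*3 + 2) - 94) = 143*((0 + 2) - 94) = 143*(2 - 94) = 143*(-92) = -13156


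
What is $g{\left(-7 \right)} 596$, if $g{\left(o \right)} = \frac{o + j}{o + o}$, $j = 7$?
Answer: $0$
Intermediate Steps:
$g{\left(o \right)} = \frac{7 + o}{2 o}$ ($g{\left(o \right)} = \frac{o + 7}{o + o} = \frac{7 + o}{2 o}$)
$g{\left(-7 \right)} 596 = \frac{7 - 7}{2 \left(-7\right)} 596 = \frac{1}{2} \left(- \frac{1}{7}\right) 0 \cdot 596 = 0 \cdot 596 = 0$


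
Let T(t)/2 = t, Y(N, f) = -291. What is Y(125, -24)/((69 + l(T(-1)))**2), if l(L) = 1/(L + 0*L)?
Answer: -1164/18769 ≈ -0.062017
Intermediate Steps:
T(t) = 2*t
l(L) = 1/L (l(L) = 1/(L + 0) = 1/L)
Y(125, -24)/((69 + l(T(-1)))**2) = -291/(69 + 1/(2*(-1)))**2 = -291/(69 + 1/(-2))**2 = -291/(69 - 1/2)**2 = -291/((137/2)**2) = -291/18769/4 = -291*4/18769 = -1164/18769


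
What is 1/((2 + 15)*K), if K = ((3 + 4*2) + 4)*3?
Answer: 1/765 ≈ 0.0013072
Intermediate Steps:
K = 45 (K = ((3 + 8) + 4)*3 = (11 + 4)*3 = 15*3 = 45)
1/((2 + 15)*K) = 1/((2 + 15)*45) = 1/(17*45) = 1/765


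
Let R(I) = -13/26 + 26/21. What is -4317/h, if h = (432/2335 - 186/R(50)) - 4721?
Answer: 10080195/11611523 ≈ 0.86812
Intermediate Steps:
R(I) = 31/42 (R(I) = -13*1/26 + 26*(1/21) = -½ + 26/21 = 31/42)
h = -11611523/2335 (h = (432/2335 - 186/31/42) - 4721 = (432*(1/2335) - 186*42/31) - 4721 = (432/2335 - 252) - 4721 = -587988/2335 - 4721 = -11611523/2335 ≈ -4972.8)
-4317/h = -4317/(-11611523/2335) = -4317*(-2335/11611523) = 10080195/11611523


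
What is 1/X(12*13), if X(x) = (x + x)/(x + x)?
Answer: 1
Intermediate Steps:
X(x) = 1 (X(x) = (2*x)/((2*x)) = (2*x)*(1/(2*x)) = 1)
1/X(12*13) = 1/1 = 1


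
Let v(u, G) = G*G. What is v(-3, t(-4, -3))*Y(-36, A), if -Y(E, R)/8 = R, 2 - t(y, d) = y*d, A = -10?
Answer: 8000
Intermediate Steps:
t(y, d) = 2 - d*y (t(y, d) = 2 - y*d = 2 - d*y)
v(u, G) = G**2
Y(E, R) = -8*R
v(-3, t(-4, -3))*Y(-36, A) = (2 - 1*(-3)*(-4))**2*(-8*(-10)) = (2 - 12)**2*80 = (-10)**2*80 = 100*80 = 8000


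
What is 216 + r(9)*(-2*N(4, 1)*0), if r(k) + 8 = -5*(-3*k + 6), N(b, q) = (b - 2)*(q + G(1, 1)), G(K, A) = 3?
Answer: 216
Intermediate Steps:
N(b, q) = (-2 + b)*(3 + q) (N(b, q) = (b - 2)*(q + 3) = (-2 + b)*(3 + q))
r(k) = -38 + 15*k (r(k) = -8 - 5*(-3*k + 6) = -8 - 5*(6 - 3*k) = -8 + (-30 + 15*k) = -38 + 15*k)
216 + r(9)*(-2*N(4, 1)*0) = 216 + (-38 + 15*9)*(-2*(-6 - 2*1 + 3*4 + 4*1)*0) = 216 + (-38 + 135)*(-2*(-6 - 2 + 12 + 4)*0) = 216 + 97*(-2*8*0) = 216 + 97*(-16*0) = 216 + 97*0 = 216 + 0 = 216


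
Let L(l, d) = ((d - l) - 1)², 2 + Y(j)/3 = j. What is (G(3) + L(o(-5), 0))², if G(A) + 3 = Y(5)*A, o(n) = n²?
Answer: 490000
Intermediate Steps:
Y(j) = -6 + 3*j
L(l, d) = (-1 + d - l)²
G(A) = -3 + 9*A (G(A) = -3 + (-6 + 3*5)*A = -3 + (-6 + 15)*A = -3 + 9*A)
(G(3) + L(o(-5), 0))² = ((-3 + 9*3) + (1 + (-5)² - 1*0)²)² = ((-3 + 27) + (1 + 25 + 0)²)² = (24 + 26²)² = (24 + 676)² = 700² = 490000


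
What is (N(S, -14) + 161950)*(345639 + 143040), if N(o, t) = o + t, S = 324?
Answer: 79293054540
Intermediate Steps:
(N(S, -14) + 161950)*(345639 + 143040) = ((324 - 14) + 161950)*(345639 + 143040) = (310 + 161950)*488679 = 162260*488679 = 79293054540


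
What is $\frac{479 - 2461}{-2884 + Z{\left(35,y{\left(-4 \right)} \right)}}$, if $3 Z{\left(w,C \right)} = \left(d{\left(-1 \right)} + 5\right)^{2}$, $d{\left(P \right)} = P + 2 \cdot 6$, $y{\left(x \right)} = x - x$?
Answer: $\frac{2973}{4198} \approx 0.70819$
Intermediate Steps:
$y{\left(x \right)} = 0$
$d{\left(P \right)} = 12 + P$ ($d{\left(P \right)} = P + 12 = 12 + P$)
$Z{\left(w,C \right)} = \frac{256}{3}$ ($Z{\left(w,C \right)} = \frac{\left(\left(12 - 1\right) + 5\right)^{2}}{3} = \frac{\left(11 + 5\right)^{2}}{3} = \frac{16^{2}}{3} = \frac{1}{3} \cdot 256 = \frac{256}{3}$)
$\frac{479 - 2461}{-2884 + Z{\left(35,y{\left(-4 \right)} \right)}} = \frac{479 - 2461}{-2884 + \frac{256}{3}} = - \frac{1982}{- \frac{8396}{3}} = \left(-1982\right) \left(- \frac{3}{8396}\right) = \frac{2973}{4198}$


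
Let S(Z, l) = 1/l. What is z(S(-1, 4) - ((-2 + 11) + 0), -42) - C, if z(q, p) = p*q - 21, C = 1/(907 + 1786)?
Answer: 1866247/5386 ≈ 346.50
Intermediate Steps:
C = 1/2693 ≈ 0.00037133
z(q, p) = -21 + p*q
z(S(-1, 4) - ((-2 + 11) + 0), -42) - C = (-21 - 42*(1/4 - ((-2 + 11) + 0))) - 1*1/2693 = (-21 - 42*(1/4 - (9 + 0))) - 1/2693 = (-21 - 42*(1/4 - 1*9)) - 1/2693 = (-21 - 42*(1/4 - 9)) - 1/2693 = (-21 - 42*(-35/4)) - 1/2693 = (-21 + 735/2) - 1/2693 = 693/2 - 1/2693 = 1866247/5386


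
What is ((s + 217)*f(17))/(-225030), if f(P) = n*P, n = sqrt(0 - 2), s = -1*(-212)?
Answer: -187*I*sqrt(2)/5770 ≈ -0.045833*I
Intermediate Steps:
s = 212
n = I*sqrt(2) (n = sqrt(-2) = I*sqrt(2) ≈ 1.4142*I)
f(P) = I*P*sqrt(2) (f(P) = (I*sqrt(2))*P = I*P*sqrt(2))
((s + 217)*f(17))/(-225030) = ((212 + 217)*(I*17*sqrt(2)))/(-225030) = (429*(17*I*sqrt(2)))*(-1/225030) = (7293*I*sqrt(2))*(-1/225030) = -187*I*sqrt(2)/5770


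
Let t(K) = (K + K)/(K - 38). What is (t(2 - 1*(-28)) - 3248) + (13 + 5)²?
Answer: -5863/2 ≈ -2931.5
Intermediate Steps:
t(K) = 2*K/(-38 + K) (t(K) = (2*K)/(-38 + K) = 2*K/(-38 + K))
(t(2 - 1*(-28)) - 3248) + (13 + 5)² = (2*(2 - 1*(-28))/(-38 + (2 - 1*(-28))) - 3248) + (13 + 5)² = (2*(2 + 28)/(-38 + (2 + 28)) - 3248) + 18² = (2*30/(-38 + 30) - 3248) + 324 = (2*30/(-8) - 3248) + 324 = (2*30*(-⅛) - 3248) + 324 = (-15/2 - 3248) + 324 = -6511/2 + 324 = -5863/2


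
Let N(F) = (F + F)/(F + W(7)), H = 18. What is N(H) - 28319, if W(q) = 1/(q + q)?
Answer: -7164203/253 ≈ -28317.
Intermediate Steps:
W(q) = 1/(2*q)
N(F) = 2*F/(1/14 + F) (N(F) = (F + F)/(F + (½)/7) = (2*F)/(F + (½)*(⅐)) = (2*F)/(F + 1/14) = (2*F)/(1/14 + F) = 2*F/(1/14 + F))
N(H) - 28319 = 28*18/(1 + 14*18) - 28319 = 28*18/(1 + 252) - 28319 = 28*18/253 - 28319 = 28*18*(1/253) - 28319 = 504/253 - 28319 = -7164203/253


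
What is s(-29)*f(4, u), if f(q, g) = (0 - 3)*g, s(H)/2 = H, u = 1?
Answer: 174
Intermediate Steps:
s(H) = 2*H
f(q, g) = -3*g
s(-29)*f(4, u) = (2*(-29))*(-3*1) = -58*(-3) = 174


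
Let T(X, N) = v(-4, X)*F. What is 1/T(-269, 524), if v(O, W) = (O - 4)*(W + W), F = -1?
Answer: -1/4304 ≈ -0.00023234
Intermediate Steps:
v(O, W) = 2*W*(-4 + O) (v(O, W) = (-4 + O)*(2*W) = 2*W*(-4 + O))
T(X, N) = 16*X (T(X, N) = (2*X*(-4 - 4))*(-1) = (2*X*(-8))*(-1) = -16*X*(-1) = 16*X)
1/T(-269, 524) = 1/(16*(-269)) = 1/(-4304) = -1/4304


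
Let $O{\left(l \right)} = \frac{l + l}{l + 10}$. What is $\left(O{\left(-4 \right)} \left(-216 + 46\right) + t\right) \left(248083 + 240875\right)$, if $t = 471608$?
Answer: $230707334944$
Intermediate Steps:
$O{\left(l \right)} = \frac{2 l}{10 + l}$
$\left(O{\left(-4 \right)} \left(-216 + 46\right) + t\right) \left(248083 + 240875\right) = \left(2 \left(-4\right) \frac{1}{10 - 4} \left(-216 + 46\right) + 471608\right) \left(248083 + 240875\right) = \left(2 \left(-4\right) \frac{1}{6} \left(-170\right) + 471608\right) 488958 = \left(\left(- \frac{4}{3}\right) \left(-170\right) + 471608\right) 488958 = \left(\frac{680}{3} + 471608\right) 488958 = \frac{1415504}{3} \cdot 488958 = 230707334944$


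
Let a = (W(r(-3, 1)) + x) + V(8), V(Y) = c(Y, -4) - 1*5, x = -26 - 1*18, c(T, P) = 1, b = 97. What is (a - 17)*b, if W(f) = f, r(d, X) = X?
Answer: -6208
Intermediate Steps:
x = -44 (x = -26 - 18 = -44)
V(Y) = -4 (V(Y) = 1 - 1*5 = 1 - 5 = -4)
a = -47 (a = (1 - 44) - 4 = -43 - 4 = -47)
(a - 17)*b = (-47 - 17)*97 = -64*97 = -6208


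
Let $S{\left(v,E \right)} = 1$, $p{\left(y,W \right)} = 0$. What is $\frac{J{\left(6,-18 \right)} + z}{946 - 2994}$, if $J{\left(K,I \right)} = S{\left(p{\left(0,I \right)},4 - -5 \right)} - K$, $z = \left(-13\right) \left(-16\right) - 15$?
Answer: $- \frac{47}{512} \approx -0.091797$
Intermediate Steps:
$z = 193$ ($z = 208 - 15 = 193$)
$J{\left(K,I \right)} = 1 - K$
$\frac{J{\left(6,-18 \right)} + z}{946 - 2994} = \frac{\left(1 - 6\right) + 193}{946 - 2994} = \frac{\left(1 - 6\right) + 193}{-2048} = \left(-5 + 193\right) \left(- \frac{1}{2048}\right) = 188 \left(- \frac{1}{2048}\right) = - \frac{47}{512}$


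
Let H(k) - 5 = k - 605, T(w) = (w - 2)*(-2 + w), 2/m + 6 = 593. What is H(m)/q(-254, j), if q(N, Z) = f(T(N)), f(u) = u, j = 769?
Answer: -176099/19234816 ≈ -0.0091552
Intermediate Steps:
m = 2/587 (m = 2/(-6 + 593) = 2/587 ≈ 0.0034072)
T(w) = (-2 + w)² (T(w) = (-2 + w)*(-2 + w) = (-2 + w)²)
q(N, Z) = (-2 + N)²
H(k) = -600 + k (H(k) = 5 + (k - 605) = 5 + (-605 + k) = -600 + k)
H(m)/q(-254, j) = (-600 + 2/587)/((-2 - 254)²) = -352198/(587*((-256)²)) = -352198/587/65536 = -352198/587*1/65536 = -176099/19234816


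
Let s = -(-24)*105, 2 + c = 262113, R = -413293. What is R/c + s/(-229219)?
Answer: -95395127887/60080821309 ≈ -1.5878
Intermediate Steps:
c = 262111 (c = -2 + 262113 = 262111)
s = 2520 (s = -1*(-2520) = 2520)
R/c + s/(-229219) = -413293/262111 + 2520/(-229219) = -413293*1/262111 + 2520*(-1/229219) = -413293/262111 - 2520/229219 = -95395127887/60080821309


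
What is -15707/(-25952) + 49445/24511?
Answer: 1668190917/636109472 ≈ 2.6225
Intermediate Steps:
-15707/(-25952) + 49445/24511 = -15707*(-1/25952) + 49445*(1/24511) = 15707/25952 + 49445/24511 = 1668190917/636109472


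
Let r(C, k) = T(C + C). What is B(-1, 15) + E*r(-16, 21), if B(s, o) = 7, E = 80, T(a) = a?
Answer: -2553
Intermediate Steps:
r(C, k) = 2*C (r(C, k) = C + C = 2*C)
B(-1, 15) + E*r(-16, 21) = 7 + 80*(2*(-16)) = 7 + 80*(-32) = 7 - 2560 = -2553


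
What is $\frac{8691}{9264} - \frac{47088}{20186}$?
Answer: $- \frac{43464451}{31167184} \approx -1.3946$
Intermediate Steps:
$\frac{8691}{9264} - \frac{47088}{20186} = 8691 \cdot \frac{1}{9264} - \frac{23544}{10093} = \frac{2897}{3088} - \frac{23544}{10093} = - \frac{43464451}{31167184}$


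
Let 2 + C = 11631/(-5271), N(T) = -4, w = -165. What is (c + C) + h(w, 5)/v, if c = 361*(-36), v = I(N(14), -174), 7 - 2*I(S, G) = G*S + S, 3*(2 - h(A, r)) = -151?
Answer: -46939552663/3610635 ≈ -13000.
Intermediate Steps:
h(A, r) = 157/3 (h(A, r) = 2 - 1/3*(-151) = 2 + 151/3 = 157/3)
I(S, G) = 7/2 - S/2 - G*S/2 (I(S, G) = 7/2 - (G*S + S)/2 = 7/2 - (S + G*S)/2 = 7/2 + (-S/2 - G*S/2) = 7/2 - S/2 - G*S/2)
C = -7391/1757 (C = -2 + 11631/(-5271) = -2 + 11631*(-1/5271) = -2 - 3877/1757 = -7391/1757 ≈ -4.2066)
v = -685/2 (v = 7/2 - 1/2*(-4) - 1/2*(-174)*(-4) = 7/2 + 2 - 348 = -685/2 ≈ -342.50)
c = -12996
(c + C) + h(w, 5)/v = (-12996 - 7391/1757) + 157/(3*(-685/2)) = -22841363/1757 + (157/3)*(-2/685) = -22841363/1757 - 314/2055 = -46939552663/3610635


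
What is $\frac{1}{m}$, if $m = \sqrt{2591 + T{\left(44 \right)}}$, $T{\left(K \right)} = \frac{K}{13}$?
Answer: $\frac{\sqrt{438451}}{33727} \approx 0.019633$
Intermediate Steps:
$T{\left(K \right)} = \frac{K}{13}$ ($T{\left(K \right)} = K \frac{1}{13} = \frac{K}{13}$)
$m = \frac{\sqrt{438451}}{13}$ ($m = \sqrt{2591 + \frac{1}{13} \cdot 44} = \sqrt{2591 + \frac{44}{13}} = \sqrt{\frac{33727}{13}} = \frac{\sqrt{438451}}{13} \approx 50.935$)
$\frac{1}{m} = \frac{1}{\frac{1}{13} \sqrt{438451}} = \frac{\sqrt{438451}}{33727}$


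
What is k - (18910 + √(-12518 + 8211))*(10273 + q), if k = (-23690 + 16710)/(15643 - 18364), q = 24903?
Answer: -1809949766380/2721 - 35176*I*√4307 ≈ -6.6518e+8 - 2.3085e+6*I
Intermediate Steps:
k = 6980/2721 (k = -6980/(-2721) = -6980*(-1/2721) = 6980/2721 ≈ 2.5652)
k - (18910 + √(-12518 + 8211))*(10273 + q) = 6980/2721 - (18910 + √(-12518 + 8211))*(10273 + 24903) = 6980/2721 - (18910 + √(-4307))*35176 = 6980/2721 - (18910 + I*√4307)*35176 = 6980/2721 - (665178160 + 35176*I*√4307) = 6980/2721 + (-665178160 - 35176*I*√4307) = -1809949766380/2721 - 35176*I*√4307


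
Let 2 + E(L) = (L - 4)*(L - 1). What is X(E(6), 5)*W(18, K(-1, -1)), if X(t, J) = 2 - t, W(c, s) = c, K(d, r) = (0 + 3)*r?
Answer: -108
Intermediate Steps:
E(L) = -2 + (-1 + L)*(-4 + L) (E(L) = -2 + (L - 4)*(L - 1) = -2 + (-4 + L)*(-1 + L) = -2 + (-1 + L)*(-4 + L))
K(d, r) = 3*r
X(E(6), 5)*W(18, K(-1, -1)) = (2 - (2 + 6² - 5*6))*18 = (2 - (2 + 36 - 30))*18 = (2 - 1*8)*18 = (2 - 8)*18 = -6*18 = -108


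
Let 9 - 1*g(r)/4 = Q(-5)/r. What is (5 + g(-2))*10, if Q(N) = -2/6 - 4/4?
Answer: 1150/3 ≈ 383.33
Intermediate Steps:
Q(N) = -4/3 (Q(N) = -2*⅙ - 4*¼ = -⅓ - 1 = -4/3)
g(r) = 36 + 16/(3*r) (g(r) = 36 - (-16)/(3*r) = 36 + 16/(3*r))
(5 + g(-2))*10 = (5 + (36 + (16/3)/(-2)))*10 = (5 + (36 + (16/3)*(-½)))*10 = (5 + (36 - 8/3))*10 = (5 + 100/3)*10 = (115/3)*10 = 1150/3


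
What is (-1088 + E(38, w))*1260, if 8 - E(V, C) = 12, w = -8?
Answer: -1375920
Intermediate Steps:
E(V, C) = -4 (E(V, C) = 8 - 1*12 = 8 - 12 = -4)
(-1088 + E(38, w))*1260 = (-1088 - 4)*1260 = -1092*1260 = -1375920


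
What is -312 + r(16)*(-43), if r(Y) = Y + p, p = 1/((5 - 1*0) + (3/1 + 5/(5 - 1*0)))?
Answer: -9043/9 ≈ -1004.8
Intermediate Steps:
p = ⅑ (p = 1/((5 + 0) + (3*1 + 5/(5 + 0))) = 1/(5 + (3 + 5/5)) = 1/(5 + (3 + 5*(⅕))) = 1/(5 + (3 + 1)) = 1/(5 + 4) = 1/9 = ⅑ ≈ 0.11111)
r(Y) = ⅑ + Y (r(Y) = Y + ⅑ = ⅑ + Y)
-312 + r(16)*(-43) = -312 + (⅑ + 16)*(-43) = -312 + (145/9)*(-43) = -312 - 6235/9 = -9043/9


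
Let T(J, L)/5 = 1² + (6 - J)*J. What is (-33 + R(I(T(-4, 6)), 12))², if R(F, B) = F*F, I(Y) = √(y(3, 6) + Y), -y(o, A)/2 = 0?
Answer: 51984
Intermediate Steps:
y(o, A) = 0 (y(o, A) = -2*0 = 0)
T(J, L) = 5 + 5*J*(6 - J) (T(J, L) = 5*(1² + (6 - J)*J) = 5*(1 + J*(6 - J)) = 5 + 5*J*(6 - J))
I(Y) = √Y (I(Y) = √(0 + Y) = √Y)
R(F, B) = F²
(-33 + R(I(T(-4, 6)), 12))² = (-33 + (√(5 - 5*(-4)² + 30*(-4)))²)² = (-33 + (√(5 - 5*16 - 120))²)² = (-33 + (√(5 - 80 - 120))²)² = (-33 + (√(-195))²)² = (-33 + (I*√195)²)² = (-33 - 195)² = (-228)² = 51984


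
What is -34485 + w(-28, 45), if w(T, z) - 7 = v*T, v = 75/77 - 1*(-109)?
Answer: -413130/11 ≈ -37557.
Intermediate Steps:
v = 8468/77 (v = 75*(1/77) + 109 = 75/77 + 109 = 8468/77 ≈ 109.97)
w(T, z) = 7 + 8468*T/77
-34485 + w(-28, 45) = -34485 + (7 + (8468/77)*(-28)) = -34485 + (7 - 33872/11) = -34485 - 33795/11 = -413130/11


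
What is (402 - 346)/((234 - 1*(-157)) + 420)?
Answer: 56/811 ≈ 0.069051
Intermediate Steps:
(402 - 346)/((234 - 1*(-157)) + 420) = 56/((234 + 157) + 420) = 56/(391 + 420) = 56/811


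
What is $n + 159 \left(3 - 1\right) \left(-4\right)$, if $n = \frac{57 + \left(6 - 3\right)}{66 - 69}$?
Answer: $-1292$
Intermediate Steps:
$n = -20$ ($n = \frac{57 + \left(6 - 3\right)}{-3} = \left(57 + 3\right) \left(- \frac{1}{3}\right) = 60 \left(- \frac{1}{3}\right) = -20$)
$n + 159 \left(3 - 1\right) \left(-4\right) = -20 + 159 \left(3 - 1\right) \left(-4\right) = -20 + 159 \cdot 2 \left(-4\right) = -20 + 159 \left(-8\right) = -20 - 1272 = -1292$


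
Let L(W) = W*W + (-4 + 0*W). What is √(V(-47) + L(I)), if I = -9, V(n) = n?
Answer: √30 ≈ 5.4772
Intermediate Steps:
L(W) = -4 + W² (L(W) = W² + (-4 + 0) = W² - 4 = -4 + W²)
√(V(-47) + L(I)) = √(-47 + (-4 + (-9)²)) = √(-47 + (-4 + 81)) = √(-47 + 77) = √30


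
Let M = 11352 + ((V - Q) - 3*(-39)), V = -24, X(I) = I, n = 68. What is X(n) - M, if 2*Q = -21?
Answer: -22775/2 ≈ -11388.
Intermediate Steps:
Q = -21/2 (Q = (½)*(-21) = -21/2 ≈ -10.500)
M = 22911/2 (M = 11352 + ((-24 - 1*(-21/2)) - 3*(-39)) = 11352 + ((-24 + 21/2) + 117) = 11352 + (-27/2 + 117) = 11352 + 207/2 = 22911/2 ≈ 11456.)
X(n) - M = 68 - 1*22911/2 = 68 - 22911/2 = -22775/2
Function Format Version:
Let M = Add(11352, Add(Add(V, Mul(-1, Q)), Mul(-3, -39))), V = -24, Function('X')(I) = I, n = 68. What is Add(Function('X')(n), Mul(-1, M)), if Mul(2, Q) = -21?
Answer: Rational(-22775, 2) ≈ -11388.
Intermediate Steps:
Q = Rational(-21, 2) (Q = Mul(Rational(1, 2), -21) = Rational(-21, 2) ≈ -10.500)
M = Rational(22911, 2) (M = Add(11352, Add(Add(-24, Mul(-1, Rational(-21, 2))), Mul(-3, -39))) = Add(11352, Add(Add(-24, Rational(21, 2)), 117)) = Add(11352, Add(Rational(-27, 2), 117)) = Add(11352, Rational(207, 2)) = Rational(22911, 2) ≈ 11456.)
Add(Function('X')(n), Mul(-1, M)) = Add(68, Mul(-1, Rational(22911, 2))) = Add(68, Rational(-22911, 2)) = Rational(-22775, 2)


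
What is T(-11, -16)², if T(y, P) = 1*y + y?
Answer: 484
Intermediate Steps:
T(y, P) = 2*y (T(y, P) = y + y = 2*y)
T(-11, -16)² = (2*(-11))² = (-22)² = 484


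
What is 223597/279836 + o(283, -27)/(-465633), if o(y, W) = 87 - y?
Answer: 14881284251/18614410884 ≈ 0.79945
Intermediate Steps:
223597/279836 + o(283, -27)/(-465633) = 223597/279836 + (87 - 1*283)/(-465633) = 223597*(1/279836) + (87 - 283)*(-1/465633) = 223597/279836 - 196*(-1/465633) = 223597/279836 + 28/66519 = 14881284251/18614410884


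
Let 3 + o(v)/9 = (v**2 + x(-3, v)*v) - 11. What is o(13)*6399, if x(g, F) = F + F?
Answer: 28392363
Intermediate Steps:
x(g, F) = 2*F
o(v) = -126 + 27*v**2 (o(v) = -27 + 9*((v**2 + (2*v)*v) - 11) = -27 + 9*((v**2 + 2*v**2) - 11) = -27 + 9*(3*v**2 - 11) = -27 + 9*(-11 + 3*v**2) = -27 + (-99 + 27*v**2) = -126 + 27*v**2)
o(13)*6399 = (-126 + 27*13**2)*6399 = (-126 + 27*169)*6399 = (-126 + 4563)*6399 = 4437*6399 = 28392363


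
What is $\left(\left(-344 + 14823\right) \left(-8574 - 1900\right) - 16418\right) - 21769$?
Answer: $-151691233$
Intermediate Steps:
$\left(\left(-344 + 14823\right) \left(-8574 - 1900\right) - 16418\right) - 21769 = \left(14479 \left(-10474\right) - 16418\right) - 21769 = \left(-151653046 - 16418\right) - 21769 = -151669464 - 21769 = -151691233$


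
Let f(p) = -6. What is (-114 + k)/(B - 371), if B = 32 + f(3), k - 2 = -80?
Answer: 64/115 ≈ 0.55652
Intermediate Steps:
k = -78 (k = 2 - 80 = -78)
B = 26 (B = 32 - 6 = 26)
(-114 + k)/(B - 371) = (-114 - 78)/(26 - 371) = -192/(-345) = -192*(-1/345) = 64/115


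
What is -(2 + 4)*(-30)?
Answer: 180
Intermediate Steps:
-(2 + 4)*(-30) = -1*6*(-30) = -6*(-30) = 180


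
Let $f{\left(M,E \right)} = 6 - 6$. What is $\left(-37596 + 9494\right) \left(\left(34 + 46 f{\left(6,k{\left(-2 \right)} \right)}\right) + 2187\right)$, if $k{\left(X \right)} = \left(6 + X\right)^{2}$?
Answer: $-62414542$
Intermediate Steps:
$f{\left(M,E \right)} = 0$ ($f{\left(M,E \right)} = 6 - 6 = 0$)
$\left(-37596 + 9494\right) \left(\left(34 + 46 f{\left(6,k{\left(-2 \right)} \right)}\right) + 2187\right) = \left(-37596 + 9494\right) \left(\left(34 + 46 \cdot 0\right) + 2187\right) = - 28102 \left(\left(34 + 0\right) + 2187\right) = - 28102 \left(34 + 2187\right) = \left(-28102\right) 2221 = -62414542$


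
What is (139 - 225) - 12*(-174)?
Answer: 2002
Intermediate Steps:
(139 - 225) - 12*(-174) = -86 + 2088 = 2002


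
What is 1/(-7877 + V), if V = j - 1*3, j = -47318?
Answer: -1/55198 ≈ -1.8117e-5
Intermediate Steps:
V = -47321 (V = -47318 - 1*3 = -47318 - 3 = -47321)
1/(-7877 + V) = 1/(-7877 - 47321) = 1/(-55198) = -1/55198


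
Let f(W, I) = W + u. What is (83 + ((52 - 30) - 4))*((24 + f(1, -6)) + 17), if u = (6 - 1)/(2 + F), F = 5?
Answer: 30199/7 ≈ 4314.1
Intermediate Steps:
u = 5/7 (u = (6 - 1)/(2 + 5) = 5/7 ≈ 0.71429)
f(W, I) = 5/7 + W (f(W, I) = W + 5/7 = 5/7 + W)
(83 + ((52 - 30) - 4))*((24 + f(1, -6)) + 17) = (83 + ((52 - 30) - 4))*((24 + (5/7 + 1)) + 17) = (83 + (22 - 4))*((24 + 12/7) + 17) = (83 + 18)*(180/7 + 17) = 101*(299/7) = 30199/7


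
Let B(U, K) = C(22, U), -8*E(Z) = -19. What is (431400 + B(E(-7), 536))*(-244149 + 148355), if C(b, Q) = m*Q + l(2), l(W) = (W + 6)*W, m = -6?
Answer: -82651398479/2 ≈ -4.1326e+10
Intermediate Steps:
E(Z) = 19/8 (E(Z) = -⅛*(-19) = 19/8)
l(W) = W*(6 + W) (l(W) = (6 + W)*W = W*(6 + W))
C(b, Q) = 16 - 6*Q (C(b, Q) = -6*Q + 2*(6 + 2) = -6*Q + 2*8 = -6*Q + 16 = 16 - 6*Q)
B(U, K) = 16 - 6*U
(431400 + B(E(-7), 536))*(-244149 + 148355) = (431400 + (16 - 6*19/8))*(-244149 + 148355) = (431400 + (16 - 57/4))*(-95794) = (431400 + 7/4)*(-95794) = (1725607/4)*(-95794) = -82651398479/2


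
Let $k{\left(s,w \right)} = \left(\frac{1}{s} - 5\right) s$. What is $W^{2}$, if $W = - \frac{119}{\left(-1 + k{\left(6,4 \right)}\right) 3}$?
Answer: $\frac{14161}{8100} \approx 1.7483$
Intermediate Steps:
$k{\left(s,w \right)} = s \left(-5 + \frac{1}{s}\right)$ ($k{\left(s,w \right)} = \left(-5 + \frac{1}{s}\right) s = s \left(-5 + \frac{1}{s}\right)$)
$W = \frac{119}{90}$ ($W = - \frac{119}{\left(-1 + \left(1 - 30\right)\right) 3} = - \frac{119}{\left(-1 - 29\right) 3} = - \frac{119}{\left(-30\right) 3} = - \frac{119}{-90} = \left(-119\right) \left(- \frac{1}{90}\right) = \frac{119}{90} \approx 1.3222$)
$W^{2} = \left(\frac{119}{90}\right)^{2} = \frac{14161}{8100}$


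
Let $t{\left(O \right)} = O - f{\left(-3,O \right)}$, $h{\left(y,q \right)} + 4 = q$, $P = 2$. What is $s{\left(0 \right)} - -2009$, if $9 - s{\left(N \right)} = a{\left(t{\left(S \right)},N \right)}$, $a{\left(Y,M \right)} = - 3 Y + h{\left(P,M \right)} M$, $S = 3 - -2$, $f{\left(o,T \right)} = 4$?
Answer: $2021$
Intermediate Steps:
$h{\left(y,q \right)} = -4 + q$
$S = 5$ ($S = 3 + 2 = 5$)
$t{\left(O \right)} = -4 + O$ ($t{\left(O \right)} = O - 4 = -4 + O$)
$a{\left(Y,M \right)} = - 3 Y + M \left(-4 + M\right)$ ($a{\left(Y,M \right)} = - 3 Y + \left(-4 + M\right) M = - 3 Y + M \left(-4 + M\right)$)
$s{\left(N \right)} = 12 - N \left(-4 + N\right)$ ($s{\left(N \right)} = 9 - \left(- 3 \left(-4 + 5\right) + N \left(-4 + N\right)\right) = 9 - \left(\left(-3\right) 1 + N \left(-4 + N\right)\right) = 9 - \left(-3 + N \left(-4 + N\right)\right) = 12 - N \left(-4 + N\right)$)
$s{\left(0 \right)} - -2009 = \left(12 - 0 \left(-4 + 0\right)\right) - -2009 = \left(12 - 0 \left(-4\right)\right) + 2009 = \left(12 + 0\right) + 2009 = 12 + 2009 = 2021$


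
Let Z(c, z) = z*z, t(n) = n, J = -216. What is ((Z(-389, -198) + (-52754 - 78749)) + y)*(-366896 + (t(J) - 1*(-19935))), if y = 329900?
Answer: -82489602377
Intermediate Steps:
Z(c, z) = z²
((Z(-389, -198) + (-52754 - 78749)) + y)*(-366896 + (t(J) - 1*(-19935))) = (((-198)² + (-52754 - 78749)) + 329900)*(-366896 + (-216 - 1*(-19935))) = ((39204 - 131503) + 329900)*(-366896 + (-216 + 19935)) = (-92299 + 329900)*(-366896 + 19719) = 237601*(-347177) = -82489602377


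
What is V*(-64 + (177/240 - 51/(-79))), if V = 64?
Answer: -1582956/395 ≈ -4007.5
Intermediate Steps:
V*(-64 + (177/240 - 51/(-79))) = 64*(-64 + (177/240 - 51/(-79))) = 64*(-64 + (177*(1/240) - 51*(-1/79))) = 64*(-64 + (59/80 + 51/79)) = 64*(-64 + 8741/6320) = 64*(-395739/6320) = -1582956/395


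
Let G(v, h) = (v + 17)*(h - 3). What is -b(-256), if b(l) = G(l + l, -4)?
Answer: -3465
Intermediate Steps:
G(v, h) = (-3 + h)*(17 + v) (G(v, h) = (17 + v)*(-3 + h) = (-3 + h)*(17 + v))
b(l) = -119 - 14*l (b(l) = -51 - 3*(l + l) + 17*(-4) - 4*(l + l) = -51 - 6*l - 68 - 8*l = -119 - 14*l)
-b(-256) = -(-119 - 14*(-256)) = -(-119 + 3584) = -1*3465 = -3465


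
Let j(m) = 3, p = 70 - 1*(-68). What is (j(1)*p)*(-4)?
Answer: -1656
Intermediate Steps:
p = 138 (p = 70 + 68 = 138)
(j(1)*p)*(-4) = (3*138)*(-4) = 414*(-4) = -1656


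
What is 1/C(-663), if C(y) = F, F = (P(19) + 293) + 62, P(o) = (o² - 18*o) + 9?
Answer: 1/383 ≈ 0.0026110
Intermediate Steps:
P(o) = 9 + o² - 18*o
F = 383 (F = ((9 + 19² - 18*19) + 293) + 62 = ((9 + 361 - 342) + 293) + 62 = (28 + 293) + 62 = 321 + 62 = 383)
C(y) = 383
1/C(-663) = 1/383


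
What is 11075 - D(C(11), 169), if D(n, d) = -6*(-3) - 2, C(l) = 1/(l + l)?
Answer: 11059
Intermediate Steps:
C(l) = 1/(2*l)
D(n, d) = 16 (D(n, d) = 18 - 2 = 16)
11075 - D(C(11), 169) = 11075 - 1*16 = 11075 - 16 = 11059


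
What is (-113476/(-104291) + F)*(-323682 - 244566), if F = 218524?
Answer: -1177316867897280/9481 ≈ -1.2418e+11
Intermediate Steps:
(-113476/(-104291) + F)*(-323682 - 244566) = (-113476/(-104291) + 218524)*(-323682 - 244566) = (-113476*(-1/104291) + 218524)*(-568248) = (10316/9481 + 218524)*(-568248) = (2071836360/9481)*(-568248) = -1177316867897280/9481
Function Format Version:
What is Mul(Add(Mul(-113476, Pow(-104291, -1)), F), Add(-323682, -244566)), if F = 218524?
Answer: Rational(-1177316867897280, 9481) ≈ -1.2418e+11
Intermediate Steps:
Mul(Add(Mul(-113476, Pow(-104291, -1)), F), Add(-323682, -244566)) = Mul(Add(Mul(-113476, Pow(-104291, -1)), 218524), Add(-323682, -244566)) = Mul(Add(Mul(-113476, Rational(-1, 104291)), 218524), -568248) = Mul(Add(Rational(10316, 9481), 218524), -568248) = Mul(Rational(2071836360, 9481), -568248) = Rational(-1177316867897280, 9481)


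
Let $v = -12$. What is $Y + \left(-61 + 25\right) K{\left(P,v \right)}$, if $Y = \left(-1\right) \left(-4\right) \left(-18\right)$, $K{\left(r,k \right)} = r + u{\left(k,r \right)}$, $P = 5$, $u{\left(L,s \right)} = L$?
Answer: $180$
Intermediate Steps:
$K{\left(r,k \right)} = k + r$ ($K{\left(r,k \right)} = r + k = k + r$)
$Y = -72$ ($Y = 4 \left(-18\right) = -72$)
$Y + \left(-61 + 25\right) K{\left(P,v \right)} = -72 + \left(-61 + 25\right) \left(-12 + 5\right) = -72 - -252 = -72 + 252 = 180$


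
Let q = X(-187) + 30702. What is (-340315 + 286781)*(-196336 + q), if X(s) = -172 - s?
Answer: 8866247546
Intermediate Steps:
q = 30717 (q = (-172 - 1*(-187)) + 30702 = (-172 + 187) + 30702 = 15 + 30702 = 30717)
(-340315 + 286781)*(-196336 + q) = (-340315 + 286781)*(-196336 + 30717) = -53534*(-165619) = 8866247546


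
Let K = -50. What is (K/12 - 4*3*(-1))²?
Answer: 2209/36 ≈ 61.361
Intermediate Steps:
(K/12 - 4*3*(-1))² = (-50/12 - 4*3*(-1))² = (-50*1/12 - 12*(-1))² = (-25/6 + 12)² = (47/6)² = 2209/36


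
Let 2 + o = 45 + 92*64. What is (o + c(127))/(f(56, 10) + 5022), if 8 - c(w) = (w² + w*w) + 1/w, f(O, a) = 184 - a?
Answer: -1671257/329946 ≈ -5.0652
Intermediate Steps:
c(w) = 8 - 1/w - 2*w² (c(w) = 8 - ((w² + w*w) + 1/w) = 8 - ((w² + w²) + 1/w) = 8 - (2*w² + 1/w) = 8 - (1/w + 2*w²) = 8 + (-1/w - 2*w²) = 8 - 1/w - 2*w²)
o = 5931 (o = -2 + (45 + 92*64) = -2 + (45 + 5888) = -2 + 5933 = 5931)
(o + c(127))/(f(56, 10) + 5022) = (5931 + (8 - 1/127 - 2*127²))/((184 - 1*10) + 5022) = (5931 + (8 - 1*1/127 - 2*16129))/((184 - 10) + 5022) = (5931 + (8 - 1/127 - 32258))/(174 + 5022) = (5931 - 4095751/127)/5196 = -3342514/127*1/5196 = -1671257/329946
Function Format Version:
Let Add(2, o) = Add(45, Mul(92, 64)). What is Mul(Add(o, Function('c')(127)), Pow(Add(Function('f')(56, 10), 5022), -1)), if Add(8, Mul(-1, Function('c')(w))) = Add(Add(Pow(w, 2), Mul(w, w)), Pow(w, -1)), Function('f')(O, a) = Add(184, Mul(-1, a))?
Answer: Rational(-1671257, 329946) ≈ -5.0652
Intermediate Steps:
Function('c')(w) = Add(8, Mul(-1, Pow(w, -1)), Mul(-2, Pow(w, 2))) (Function('c')(w) = Add(8, Mul(-1, Add(Add(Pow(w, 2), Mul(w, w)), Pow(w, -1)))) = Add(8, Mul(-1, Add(Add(Pow(w, 2), Pow(w, 2)), Pow(w, -1)))) = Add(8, Mul(-1, Add(Mul(2, Pow(w, 2)), Pow(w, -1)))) = Add(8, Mul(-1, Add(Pow(w, -1), Mul(2, Pow(w, 2))))) = Add(8, Add(Mul(-1, Pow(w, -1)), Mul(-2, Pow(w, 2)))) = Add(8, Mul(-1, Pow(w, -1)), Mul(-2, Pow(w, 2))))
o = 5931 (o = Add(-2, Add(45, Mul(92, 64))) = Add(-2, Add(45, 5888)) = Add(-2, 5933) = 5931)
Mul(Add(o, Function('c')(127)), Pow(Add(Function('f')(56, 10), 5022), -1)) = Mul(Add(5931, Add(8, Mul(-1, Pow(127, -1)), Mul(-2, Pow(127, 2)))), Pow(Add(Add(184, Mul(-1, 10)), 5022), -1)) = Mul(Add(5931, Add(8, Mul(-1, Rational(1, 127)), Mul(-2, 16129))), Pow(Add(Add(184, -10), 5022), -1)) = Mul(Add(5931, Add(8, Rational(-1, 127), -32258)), Pow(Add(174, 5022), -1)) = Mul(Add(5931, Rational(-4095751, 127)), Pow(5196, -1)) = Mul(Rational(-3342514, 127), Rational(1, 5196)) = Rational(-1671257, 329946)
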